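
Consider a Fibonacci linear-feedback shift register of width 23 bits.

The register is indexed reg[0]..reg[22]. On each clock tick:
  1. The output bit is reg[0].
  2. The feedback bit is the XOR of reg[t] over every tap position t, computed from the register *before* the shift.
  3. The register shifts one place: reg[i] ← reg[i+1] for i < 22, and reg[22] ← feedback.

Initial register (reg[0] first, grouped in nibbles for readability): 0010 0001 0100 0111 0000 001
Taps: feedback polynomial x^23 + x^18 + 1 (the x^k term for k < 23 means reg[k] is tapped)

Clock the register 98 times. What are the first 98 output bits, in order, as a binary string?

00100001010001110000001001010000000011100111011100011000110110100011111111001111110010100010111011

tick  register→output (feedback)
  0  00100001010001110000001→0 (0)
  1  01000010100011100000010→0 (0)
  2  10000101000111000000100→1 (1)
  3  00001010001110000001001→0 (0)
  4  00010100011100000010010→0 (1)
  5  00101000111000000100101→0 (0)
  6  01010001110000001001010→0 (0)
  7  10100011100000010010100→1 (0)
  8  01000111000000100101000→0 (0)
  9  10001110000001001010000→1 (0)
 10  00011100000010010100000→0 (0)
 11  00111000000100101000000→0 (0)
 12  01110000001001010000000→0 (0)
 13  11100000010010100000000→1 (1)
 14  11000000100101000000001→1 (1)
 15  10000001001010000000011→1 (1)
 16  00000010010100000000111→0 (0)
 17  00000100101000000001110→0 (0)
 18  00001001010000000011100→0 (1)
 19  00010010100000000111001→0 (1)
 20  00100101000000001110011→0 (1)
 21  01001010000000011100111→0 (0)
 22  10010100000000111001110→1 (1)
 23  00101000000001110011101→0 (1)
 24  01010000000011100111011→0 (1)
 25  10100000000111001110111→1 (0)
 26  01000000001110011101110→0 (0)
 27  10000000011100111011100→1 (0)
 28  00000000111001110111000→0 (1)
 29  00000001110011101110001→0 (1)
 30  00000011100111011100011→0 (0)
 31  00000111001110111000110→0 (0)
 32  00001110011101110001100→0 (0)
 33  00011100111011100011000→0 (1)
 34  00111001110111000110001→0 (1)
 35  01110011101110001100011→0 (0)
 36  11100111011100011000110→1 (1)
 37  11001110111000110001101→1 (1)
 38  10011101110001100011011→1 (0)
 39  00111011100011000110110→0 (1)
 40  01110111000110001101101→0 (0)
 41  11101110001100011011010→1 (0)
 42  11011100011000110110100→1 (0)
 43  10111000110001101101000→1 (1)
 44  01110001100011011010001→0 (1)
 45  11100011000110110100011→1 (1)
 46  11000110001101101000111→1 (1)
 47  10001100011011010001111→1 (1)
 48  00011000110110100011111→0 (1)
 49  00110001101101000111111→0 (1)
 50  01100011011010001111111→0 (1)
 51  11000110110100011111111→1 (0)
 52  10001101101000111111110→1 (0)
 53  00011011010001111111100→0 (1)
 54  00110110100011111111001→0 (1)
 55  01101101000111111110011→0 (1)
 56  11011010001111111100111→1 (1)
 57  10110100011111111001111→1 (1)
 58  01101000111111110011111→0 (1)
 59  11010001111111100111111→1 (0)
 60  10100011111111001111110→1 (0)
 61  01000111111110011111100→0 (1)
 62  10001111111100111111001→1 (0)
 63  00011111111001111110010→0 (1)
 64  00111111110011111100101→0 (0)
 65  01111111100111111001010→0 (0)
 66  11111111001111110010100→1 (0)
 67  11111110011111100101000→1 (1)
 68  11111100111111001010001→1 (0)
 69  11111001111110010100010→1 (1)
 70  11110011111100101000101→1 (1)
 71  11100111111001010001011→1 (1)
 72  11001111110010100010111→1 (0)
 73  10011111100101000101110→1 (1)
 74  00111111001010001011101→0 (1)
 75  01111110010100010111011→0 (1)
 76  11111100101000101110111→1 (0)
 77  11111001010001011101110→1 (1)
 78  11110010100010111011101→1 (0)
 79  11100101000101110111010→1 (0)
 80  11001010001011101110100→1 (0)
 81  10010100010111011101000→1 (1)
 82  00101000101110111010001→0 (1)
 83  01010001011101110100011→0 (0)
 84  10100010111011101000110→1 (1)
 85  01000101110111010001101→0 (0)
 86  10001011101110100011010→1 (0)
 87  00010111011101000110100→0 (1)
 88  00101110111010001101001→0 (0)
 89  01011101110100011010010→0 (1)
 90  10111011101000110100101→1 (1)
 91  01110111010001101001011→0 (0)
 92  11101110100011010010110→1 (0)
 93  11011101000110100101100→1 (1)
 94  10111010001101001011001→1 (0)
 95  01110100011010010110010→0 (1)
 96  11101000110100101100101→1 (1)
 97  11010001101001011001011→1 (1)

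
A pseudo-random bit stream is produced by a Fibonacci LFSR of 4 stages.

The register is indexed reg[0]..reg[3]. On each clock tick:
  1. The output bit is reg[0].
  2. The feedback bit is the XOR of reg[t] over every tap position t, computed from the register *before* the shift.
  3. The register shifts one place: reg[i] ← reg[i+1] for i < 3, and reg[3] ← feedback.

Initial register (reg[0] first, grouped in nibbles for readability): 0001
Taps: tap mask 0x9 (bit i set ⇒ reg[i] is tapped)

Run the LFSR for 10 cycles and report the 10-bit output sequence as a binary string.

step | reg (before) | out | fb
   0 | 0001 | 0 | 1
   1 | 0011 | 0 | 1
   2 | 0111 | 0 | 1
   3 | 1111 | 1 | 0
   4 | 1110 | 1 | 1
   5 | 1101 | 1 | 0
   6 | 1010 | 1 | 1
   7 | 0101 | 0 | 1
   8 | 1011 | 1 | 0
   9 | 0110 | 0 | 0

0001111010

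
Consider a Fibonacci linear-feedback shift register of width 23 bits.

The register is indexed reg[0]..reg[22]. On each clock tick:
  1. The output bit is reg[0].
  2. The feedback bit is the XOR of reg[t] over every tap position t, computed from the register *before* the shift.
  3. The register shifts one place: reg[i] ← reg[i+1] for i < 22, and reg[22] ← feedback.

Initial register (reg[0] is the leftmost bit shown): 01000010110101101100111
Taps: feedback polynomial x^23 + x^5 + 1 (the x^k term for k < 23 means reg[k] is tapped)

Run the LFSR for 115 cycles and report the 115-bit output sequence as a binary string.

tick  register→output (feedback)
  0  01000010110101101100111→0 (0)
  1  10000101101011011001110→1 (0)
  2  00001011010110110011100→0 (0)
  3  00010110101101100111000→0 (1)
  4  00101101011011001110001→0 (1)
  5  01011010110110011100011→0 (0)
  6  10110101101100111000110→1 (0)
  7  01101011011001110001100→0 (0)
  8  11010110110011100011000→1 (0)
  9  10101101100111000110000→1 (0)
 10  01011011001110001100000→0 (0)
 11  10110110011100011000000→1 (0)
 12  01101100111000110000000→0 (1)
 13  11011001110001100000001→1 (1)
 14  10110011100011000000011→1 (1)
 15  01100111000110000000111→0 (1)
 16  11001110001100000001111→1 (0)
 17  10011100011000000011110→1 (0)
 18  00111000110000000111100→0 (0)
 19  01110001100000001111000→0 (0)
 20  11100011000000011110000→1 (1)
 21  11000110000000111100001→1 (0)
 22  10001100000001111000010→1 (0)
 23  00011000000011110000100→0 (0)
 24  00110000000111100001000→0 (0)
 25  01100000001111000010000→0 (0)
 26  11000000011110000100000→1 (1)
 27  10000000111100001000001→1 (1)
 28  00000001111000010000011→0 (0)
 29  00000011110000100000110→0 (0)
 30  00000111100001000001100→0 (1)
 31  00001111000010000011001→0 (1)
 32  00011110000100000110011→0 (1)
 33  00111100001000001100111→0 (1)
 34  01111000010000011001111→0 (0)
 35  11110000100000110011110→1 (1)
 36  11100001000001100111101→1 (1)
 37  11000010000011001111011→1 (1)
 38  10000100000110011110111→1 (0)
 39  00001000001100111101110→0 (0)
 40  00010000011001111011100→0 (0)
 41  00100000110011110111000→0 (0)
 42  01000001100111101110000→0 (0)
 43  10000011001111011100000→1 (1)
 44  00000110011110111000001→0 (1)
 45  00001100111101110000011→0 (1)
 46  00011001111011100000111→0 (0)
 47  00110011110111000001110→0 (0)
 48  01100111101110000011100→0 (1)
 49  11001111011100000111001→1 (0)
 50  10011110111000001110010→1 (0)
 51  00111101110000011100100→0 (1)
 52  01111011100000111001001→0 (0)
 53  11110111000001110010010→1 (0)
 54  11101110000011100100100→1 (0)
 55  11011100000111001001000→1 (0)
 56  10111000001110010010000→1 (1)
 57  01110000011100100100001→0 (0)
 58  11100000111001001000010→1 (1)
 59  11000001110010010000101→1 (1)
 60  10000011100100100001011→1 (1)
 61  00000111001001000010111→0 (1)
 62  00001110010010000101111→0 (1)
 63  00011100100100001011111→0 (1)
 64  00111001001000010111111→0 (0)
 65  01110010010000101111110→0 (0)
 66  11100100100001011111100→1 (0)
 67  11001001000010111111000→1 (1)
 68  10010010000101111110001→1 (1)
 69  00100100001011111100011→0 (1)
 70  01001000010111111000111→0 (0)
 71  10010000101111110001110→1 (1)
 72  00100001011111100011101→0 (0)
 73  01000010111111000111010→0 (0)
 74  10000101111110001110100→1 (0)
 75  00001011111100011101000→0 (0)
 76  00010111111000111010000→0 (1)
 77  00101111110001110100001→0 (1)
 78  01011111100011101000011→0 (1)
 79  10111111000111010000111→1 (0)
 80  01111110001110100001110→0 (1)
 81  11111100011101000011101→1 (0)
 82  11111000111010000111010→1 (1)
 83  11110001110100001110101→1 (1)
 84  11100011101000011101011→1 (1)
 85  11000111010000111010111→1 (0)
 86  10001110100001110101110→1 (0)
 87  00011101000011101011100→0 (1)
 88  00111010000111010111001→0 (0)
 89  01110100001110101110010→0 (1)
 90  11101000011101011100101→1 (1)
 91  11010000111010111001011→1 (1)
 92  10100001110101110010111→1 (1)
 93  01000011101011100101111→0 (0)
 94  10000111010111001011110→1 (0)
 95  00001110101110010111100→0 (1)
 96  00011101011100101111001→0 (1)
 97  00111010111001011110011→0 (0)
 98  01110101110010111100110→0 (1)
 99  11101011100101111001101→1 (1)
100  11010111001011110011011→1 (0)
101  10101110010111100110110→1 (0)
102  01011100101111001101100→0 (1)
103  10111001011110011011001→1 (1)
104  01110010111100110110011→0 (0)
105  11100101111001101100110→1 (0)
106  11001011110011011001100→1 (1)
107  10010111100110110011001→1 (0)
108  00101111001101100110010→0 (1)
109  01011110011011001100101→0 (1)
110  10111100110110011001011→1 (0)
111  01111001101100110010110→0 (0)
112  11110011011001100101100→1 (1)
113  11100110110011001011001→1 (0)
114  11001101100110010110010→1 (0)

0100001011010110110011100011000000011110000100000110011110111000001110010010000101111110001110100001110101110010111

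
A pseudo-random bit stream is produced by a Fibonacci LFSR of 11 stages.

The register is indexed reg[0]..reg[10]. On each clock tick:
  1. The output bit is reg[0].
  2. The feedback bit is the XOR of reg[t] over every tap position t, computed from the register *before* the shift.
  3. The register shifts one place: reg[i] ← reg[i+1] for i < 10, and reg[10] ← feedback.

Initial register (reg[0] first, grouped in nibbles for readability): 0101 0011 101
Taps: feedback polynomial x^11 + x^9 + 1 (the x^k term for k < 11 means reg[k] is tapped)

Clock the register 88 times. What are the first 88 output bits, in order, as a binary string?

step | reg (before) | out | fb
   0 | 01010011101 | 0 | 0
   1 | 10100111010 | 1 | 0
   2 | 01001110100 | 0 | 0
   3 | 10011101000 | 1 | 1
   4 | 00111010001 | 0 | 0
   5 | 01110100010 | 0 | 1
   6 | 11101000101 | 1 | 1
   7 | 11010001011 | 1 | 0
   8 | 10100010110 | 1 | 0
   9 | 01000101100 | 0 | 0
  10 | 10001011000 | 1 | 1
  11 | 00010110001 | 0 | 0
  12 | 00101100010 | 0 | 1
  13 | 01011000101 | 0 | 0
  14 | 10110001010 | 1 | 0
  15 | 01100010100 | 0 | 0
  16 | 11000101000 | 1 | 1
  17 | 10001010001 | 1 | 1
  18 | 00010100011 | 0 | 1
  19 | 00101000111 | 0 | 1
  20 | 01010001111 | 0 | 1
  21 | 10100011111 | 1 | 0
  22 | 01000111110 | 0 | 1
  23 | 10001111101 | 1 | 1
  24 | 00011111011 | 0 | 1
  25 | 00111110111 | 0 | 1
  26 | 01111101111 | 0 | 1
  27 | 11111011111 | 1 | 0
  28 | 11110111110 | 1 | 0
  29 | 11101111100 | 1 | 1
  30 | 11011111001 | 1 | 1
  31 | 10111110011 | 1 | 0
  32 | 01111100110 | 0 | 1
  33 | 11111001101 | 1 | 1
  34 | 11110011011 | 1 | 0
  35 | 11100110110 | 1 | 0
  36 | 11001101100 | 1 | 1
  37 | 10011011001 | 1 | 1
  38 | 00110110011 | 0 | 1
  39 | 01101100111 | 0 | 1
  40 | 11011001111 | 1 | 0
  41 | 10110011110 | 1 | 0
  42 | 01100111100 | 0 | 0
  43 | 11001111000 | 1 | 1
  44 | 10011110001 | 1 | 1
  45 | 00111100011 | 0 | 1
  46 | 01111000111 | 0 | 1
  47 | 11110001111 | 1 | 0
  48 | 11100011110 | 1 | 0
  49 | 11000111100 | 1 | 1
  50 | 10001111001 | 1 | 1
  51 | 00011110011 | 0 | 1
  52 | 00111100111 | 0 | 1
  53 | 01111001111 | 0 | 1
  54 | 11110011111 | 1 | 0
  55 | 11100111110 | 1 | 0
  56 | 11001111100 | 1 | 1
  57 | 10011111001 | 1 | 1
  58 | 00111110011 | 0 | 1
  59 | 01111100111 | 0 | 1
  60 | 11111001111 | 1 | 0
  61 | 11110011110 | 1 | 0
  62 | 11100111100 | 1 | 1
  63 | 11001111001 | 1 | 1
  64 | 10011110011 | 1 | 0
  65 | 00111100110 | 0 | 1
  66 | 01111001101 | 0 | 0
  67 | 11110011010 | 1 | 0
  68 | 11100110100 | 1 | 1
  69 | 11001101001 | 1 | 1
  70 | 10011010011 | 1 | 0
  71 | 00110100110 | 0 | 1
  72 | 01101001101 | 0 | 0
  73 | 11010011010 | 1 | 0
  74 | 10100110100 | 1 | 1
  75 | 01001101001 | 0 | 0
  76 | 10011010010 | 1 | 0
  77 | 00110100100 | 0 | 0
  78 | 01101001000 | 0 | 0
  79 | 11010010000 | 1 | 1
  80 | 10100100001 | 1 | 1
  81 | 01001000011 | 0 | 1
  82 | 10010000111 | 1 | 0
  83 | 00100001110 | 0 | 1
  84 | 01000011101 | 0 | 0
  85 | 10000111010 | 1 | 0
  86 | 00001110100 | 0 | 0
  87 | 00011101000 | 0 | 0

0101001110100010110001010001111101111100110110011110001111001111100111100110100110100100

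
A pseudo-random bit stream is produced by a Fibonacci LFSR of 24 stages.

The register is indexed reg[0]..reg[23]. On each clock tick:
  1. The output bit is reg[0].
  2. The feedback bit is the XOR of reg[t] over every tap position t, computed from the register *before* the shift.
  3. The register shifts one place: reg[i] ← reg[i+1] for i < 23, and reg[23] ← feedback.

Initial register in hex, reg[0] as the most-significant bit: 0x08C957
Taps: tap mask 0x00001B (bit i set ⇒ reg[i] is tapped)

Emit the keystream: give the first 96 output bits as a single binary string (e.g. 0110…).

000010001100100101010111110100111000010000111011110100001110111000101111111110001010000111110000

k : reg_k → out_k, fb_k
0: 000010001100100101010111 → 0, fb=1
1: 000100011001001010101111 → 0, fb=1
2: 001000110010010101011111 → 0, fb=0
3: 010001100100101010111110 → 0, fb=1
4: 100011001001010101111101 → 1, fb=0
5: 000110010010101011111010 → 0, fb=0
6: 001100100101010111110100 → 0, fb=1
7: 011001001010101111101001 → 0, fb=1
8: 110010010101011111010011 → 1, fb=1
9: 100100101010111110100111 → 1, fb=0
10: 001001010101111101001110 → 0, fb=0
11: 010010101011111010011100 → 0, fb=0
12: 100101010111110100111000 → 1, fb=0
13: 001010101111101001110000 → 0, fb=1
14: 010101011111010011100001 → 0, fb=0
15: 101010111110100111000010 → 1, fb=0
16: 010101111101001110000100 → 0, fb=0
17: 101011111010011100001000 → 1, fb=0
18: 010111110100111000010000 → 0, fb=1
19: 101111101001110000100001 → 1, fb=1
20: 011111010011100001000011 → 0, fb=1
21: 111110100111000010000111 → 1, fb=0
22: 111101001110000100001110 → 1, fb=1
23: 111010011100001000011101 → 1, fb=1
24: 110100111000010000111011 → 1, fb=1
25: 101001110000100001110111 → 1, fb=1
26: 010011100001000011101111 → 0, fb=0
27: 100111000010000111011110 → 1, fb=1
28: 001110000100001110111101 → 0, fb=0
29: 011100001000011101111010 → 0, fb=0
30: 111000010000111011110100 → 1, fb=0
31: 110000100001110111101000 → 1, fb=0
32: 100001000011101111010000 → 1, fb=1
33: 000010000111011110100001 → 0, fb=1
34: 000100001110111101000011 → 0, fb=1
35: 001000011101111010000111 → 0, fb=0
36: 010000111011110100001110 → 0, fb=1
37: 100001110111101000011101 → 1, fb=1
38: 000011101111010000111011 → 0, fb=1
39: 000111011110100001110111 → 0, fb=0
40: 001110111101000011101110 → 0, fb=0
41: 011101111010000111011100 → 0, fb=0
42: 111011110100001110111000 → 1, fb=1
43: 110111101000011101110001 → 1, fb=0
44: 101111010000111011100010 → 1, fb=1
45: 011110100001110111000101 → 0, fb=1
46: 111101000011101110001011 → 1, fb=1
47: 111010000111011100010111 → 1, fb=1
48: 110100001110111000101111 → 1, fb=1
49: 101000011101110001011111 → 1, fb=1
50: 010000111011100010111111 → 0, fb=1
51: 100001110111000101111111 → 1, fb=1
52: 000011101110001011111111 → 0, fb=1
53: 000111011100010111111111 → 0, fb=0
54: 001110111000101111111110 → 0, fb=0
55: 011101110001011111111100 → 0, fb=0
56: 111011100010111111111000 → 1, fb=1
57: 110111000101111111110001 → 1, fb=0
58: 101110001011111111100010 → 1, fb=1
59: 011100010111111111000101 → 0, fb=0
60: 111000101111111110001010 → 1, fb=0
61: 110001011111111100010100 → 1, fb=0
62: 100010111111111000101000 → 1, fb=0
63: 000101111111110001010000 → 0, fb=1
64: 001011111111100010100001 → 0, fb=1
65: 010111111111000101000011 → 0, fb=1
66: 101111111110001010000111 → 1, fb=1
67: 011111111100010100001111 → 0, fb=1
68: 111111111000101000011111 → 1, fb=0
69: 111111110001010000111110 → 1, fb=0
70: 111111100010100001111100 → 1, fb=0
71: 111111000101000011111000 → 1, fb=0
72: 111110001010000111110000 → 1, fb=0
73: 111100010100001111100000 → 1, fb=1
74: 111000101000011111000001 → 1, fb=0
75: 110001010000111110000010 → 1, fb=0
76: 100010100001111100000100 → 1, fb=0
77: 000101000011111000001000 → 0, fb=1
78: 001010000111110000010001 → 0, fb=1
79: 010100001111100000100011 → 0, fb=0
80: 101000011111000001000110 → 1, fb=1
81: 010000111110000010001101 → 0, fb=1
82: 100001111100000100011011 → 1, fb=1
83: 000011111000001000110111 → 0, fb=1
84: 000111110000010001101111 → 0, fb=0
85: 001111100000100011011110 → 0, fb=0
86: 011111000001000110111100 → 0, fb=1
87: 111110000010001101111001 → 1, fb=0
88: 111100000100011011110010 → 1, fb=1
89: 111000001000110111100101 → 1, fb=0
90: 110000010001101111001010 → 1, fb=0
91: 100000100011011110010100 → 1, fb=1
92: 000001000110111100101001 → 0, fb=0
93: 000010001101111001010010 → 0, fb=1
94: 000100011011110010100101 → 0, fb=1
95: 001000110111100101001011 → 0, fb=0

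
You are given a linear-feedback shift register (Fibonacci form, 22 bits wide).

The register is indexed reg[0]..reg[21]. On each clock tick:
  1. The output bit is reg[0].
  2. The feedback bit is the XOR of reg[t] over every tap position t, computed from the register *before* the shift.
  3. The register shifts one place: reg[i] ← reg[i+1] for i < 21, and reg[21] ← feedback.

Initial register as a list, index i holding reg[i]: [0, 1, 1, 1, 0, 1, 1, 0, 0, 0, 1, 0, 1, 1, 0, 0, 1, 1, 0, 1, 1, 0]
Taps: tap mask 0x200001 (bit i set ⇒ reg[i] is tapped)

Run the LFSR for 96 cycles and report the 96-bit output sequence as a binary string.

k : reg_k → out_k, fb_k
0: 0111011000101100110110 → 0, fb=0
1: 1110110001011001101100 → 1, fb=1
2: 1101100010110011011001 → 1, fb=0
3: 1011000101100110110010 → 1, fb=1
4: 0110001011001101100101 → 0, fb=1
5: 1100010110011011001011 → 1, fb=0
6: 1000101100110110010110 → 1, fb=1
7: 0001011001101100101101 → 0, fb=1
8: 0010110011011001011011 → 0, fb=1
9: 0101100110110010110111 → 0, fb=1
10: 1011001101100101101111 → 1, fb=0
11: 0110011011001011011110 → 0, fb=0
12: 1100110110010110111100 → 1, fb=1
13: 1001101100101101111001 → 1, fb=0
14: 0011011001011011110010 → 0, fb=0
15: 0110110010110111100100 → 0, fb=0
16: 1101100101101111001000 → 1, fb=1
17: 1011001011011110010001 → 1, fb=0
18: 0110010110111100100010 → 0, fb=0
19: 1100101101111001000100 → 1, fb=1
20: 1001011011110010001001 → 1, fb=0
21: 0010110111100100010010 → 0, fb=0
22: 0101101111001000100100 → 0, fb=0
23: 1011011110010001001000 → 1, fb=1
24: 0110111100100010010001 → 0, fb=1
25: 1101111001000100100011 → 1, fb=0
26: 1011110010001001000110 → 1, fb=1
27: 0111100100010010001101 → 0, fb=1
28: 1111001000100100011011 → 1, fb=0
29: 1110010001001000110110 → 1, fb=1
30: 1100100010010001101101 → 1, fb=0
31: 1001000100100011011010 → 1, fb=1
32: 0010001001000110110101 → 0, fb=1
33: 0100010010001101101011 → 0, fb=1
34: 1000100100011011010111 → 1, fb=0
35: 0001001000110110101110 → 0, fb=0
36: 0010010001101101011100 → 0, fb=0
37: 0100100011011010111000 → 0, fb=0
38: 1001000110110101110000 → 1, fb=1
39: 0010001101101011100001 → 0, fb=1
40: 0100011011010111000011 → 0, fb=1
41: 1000110110101110000111 → 1, fb=0
42: 0001101101011100001110 → 0, fb=0
43: 0011011010111000011100 → 0, fb=0
44: 0110110101110000111000 → 0, fb=0
45: 1101101011100001110000 → 1, fb=1
46: 1011010111000011100001 → 1, fb=0
47: 0110101110000111000010 → 0, fb=0
48: 1101011100001110000100 → 1, fb=1
49: 1010111000011100001001 → 1, fb=0
50: 0101110000111000010010 → 0, fb=0
51: 1011100001110000100100 → 1, fb=1
52: 0111000011100001001001 → 0, fb=1
53: 1110000111000010010011 → 1, fb=0
54: 1100001110000100100110 → 1, fb=1
55: 1000011100001001001101 → 1, fb=0
56: 0000111000010010011010 → 0, fb=0
57: 0001110000100100110100 → 0, fb=0
58: 0011100001001001101000 → 0, fb=0
59: 0111000010010011010000 → 0, fb=0
60: 1110000100100110100000 → 1, fb=1
61: 1100001001001101000001 → 1, fb=0
62: 1000010010011010000010 → 1, fb=1
63: 0000100100110100000101 → 0, fb=1
64: 0001001001101000001011 → 0, fb=1
65: 0010010011010000010111 → 0, fb=1
66: 0100100110100000101111 → 0, fb=1
67: 1001001101000001011111 → 1, fb=0
68: 0010011010000010111110 → 0, fb=0
69: 0100110100000101111100 → 0, fb=0
70: 1001101000001011111000 → 1, fb=1
71: 0011010000010111110001 → 0, fb=1
72: 0110100000101111100011 → 0, fb=1
73: 1101000001011111000111 → 1, fb=0
74: 1010000010111110001110 → 1, fb=1
75: 0100000101111100011101 → 0, fb=1
76: 1000001011111000111011 → 1, fb=0
77: 0000010111110001110110 → 0, fb=0
78: 0000101111100011101100 → 0, fb=0
79: 0001011111000111011000 → 0, fb=0
80: 0010111110001110110000 → 0, fb=0
81: 0101111100011101100000 → 0, fb=0
82: 1011111000111011000000 → 1, fb=1
83: 0111110001110110000001 → 0, fb=1
84: 1111100011101100000011 → 1, fb=0
85: 1111000111011000000110 → 1, fb=1
86: 1110001110110000001101 → 1, fb=0
87: 1100011101100000011010 → 1, fb=1
88: 1000111011000000110101 → 1, fb=0
89: 0001110110000001101010 → 0, fb=0
90: 0011101100000011010100 → 0, fb=0
91: 0111011000000110101000 → 0, fb=0
92: 1110110000001101010000 → 1, fb=1
93: 1101100000011010100001 → 1, fb=0
94: 1011000000110101000010 → 1, fb=1
95: 0110000001101010000101 → 0, fb=1

011101100010110011011001011011110010001001000110110101110000111000010010011010000010111110001110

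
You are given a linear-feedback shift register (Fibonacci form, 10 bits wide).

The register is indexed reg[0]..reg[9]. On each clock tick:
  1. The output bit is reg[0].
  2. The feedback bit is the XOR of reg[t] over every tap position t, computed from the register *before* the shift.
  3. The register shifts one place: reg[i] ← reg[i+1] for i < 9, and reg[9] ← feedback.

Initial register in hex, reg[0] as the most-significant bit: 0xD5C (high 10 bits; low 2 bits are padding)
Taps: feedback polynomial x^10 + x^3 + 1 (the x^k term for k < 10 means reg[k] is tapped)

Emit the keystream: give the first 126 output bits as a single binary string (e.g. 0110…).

110101011101111011001010001001101100010000111001011111001010011001100101010100111111001100011010111100110101101001100010010111

tick  register→output (feedback)
  0  1101010111→1 (0)
  1  1010101110→1 (1)
  2  0101011101→0 (1)
  3  1010111011→1 (1)
  4  0101110111→0 (1)
  5  1011101111→1 (0)
  6  0111011110→0 (1)
  7  1110111101→1 (1)
  8  1101111011→1 (0)
  9  1011110110→1 (0)
 10  0111101100→0 (1)
 11  1111011001→1 (0)
 12  1110110010→1 (1)
 13  1101100101→1 (0)
 14  1011001010→1 (0)
 15  0110010100→0 (0)
 16  1100101000→1 (1)
 17  1001010001→1 (0)
 18  0010100010→0 (0)
 19  0101000100→0 (1)
 20  1010001001→1 (1)
 21  0100010011→0 (0)
 22  1000100110→1 (1)
 23  0001001101→0 (1)
 24  0010011011→0 (0)
 25  0100110110→0 (0)
 26  1001101100→1 (0)
 27  0011011000→0 (1)
 28  0110110001→0 (0)
 29  1101100010→1 (0)
 30  1011000100→1 (0)
 31  0110001000→0 (0)
 32  1100010000→1 (1)
 33  1000100001→1 (1)
 34  0001000011→0 (1)
 35  0010000111→0 (0)
 36  0100001110→0 (0)
 37  1000011100→1 (1)
 38  0000111001→0 (0)
 39  0001110010→0 (1)
 40  0011100101→0 (1)
 41  0111001011→0 (1)
 42  1110010111→1 (1)
 43  1100101111→1 (1)
 44  1001011111→1 (0)
 45  0010111110→0 (0)
 46  0101111100→0 (1)
 47  1011111001→1 (0)
 48  0111110010→0 (1)
 49  1111100101→1 (0)
 50  1111001010→1 (0)
 51  1110010100→1 (1)
 52  1100101001→1 (1)
 53  1001010011→1 (0)
 54  0010100110→0 (0)
 55  0101001100→0 (1)
 56  1010011001→1 (1)
 57  0100110011→0 (0)
 58  1001100110→1 (0)
 59  0011001100→0 (1)
 60  0110011001→0 (0)
 61  1100110010→1 (1)
 62  1001100101→1 (0)
 63  0011001010→0 (1)
 64  0110010101→0 (0)
 65  1100101010→1 (1)
 66  1001010101→1 (0)
 67  0010101010→0 (0)
 68  0101010100→0 (1)
 69  1010101001→1 (1)
 70  0101010011→0 (1)
 71  1010100111→1 (1)
 72  0101001111→0 (1)
 73  1010011111→1 (1)
 74  0100111111→0 (0)
 75  1001111110→1 (0)
 76  0011111100→0 (1)
 77  0111111001→0 (1)
 78  1111110011→1 (0)
 79  1111100110→1 (0)
 80  1111001100→1 (0)
 81  1110011000→1 (1)
 82  1100110001→1 (1)
 83  1001100011→1 (0)
 84  0011000110→0 (1)
 85  0110001101→0 (0)
 86  1100011010→1 (1)
 87  1000110101→1 (1)
 88  0001101011→0 (1)
 89  0011010111→0 (1)
 90  0110101111→0 (0)
 91  1101011110→1 (0)
 92  1010111100→1 (1)
 93  0101111001→0 (1)
 94  1011110011→1 (0)
 95  0111100110→0 (1)
 96  1111001101→1 (0)
 97  1110011010→1 (1)
 98  1100110101→1 (1)
 99  1001101011→1 (0)
100  0011010110→0 (1)
101  0110101101→0 (0)
102  1101011010→1 (0)
103  1010110100→1 (1)
104  0101101001→0 (1)
105  1011010011→1 (0)
106  0110100110→0 (0)
107  1101001100→1 (0)
108  1010011000→1 (1)
109  0100110001→0 (0)
110  1001100010→1 (0)
111  0011000100→0 (1)
112  0110001001→0 (0)
113  1100010010→1 (1)
114  1000100101→1 (1)
115  0001001011→0 (1)
116  0010010111→0 (0)
117  0100101110→0 (0)
118  1001011100→1 (0)
119  0010111000→0 (0)
120  0101110000→0 (1)
121  1011100001→1 (0)
122  0111000010→0 (1)
123  1110000101→1 (1)
124  1100001011→1 (1)
125  1000010111→1 (1)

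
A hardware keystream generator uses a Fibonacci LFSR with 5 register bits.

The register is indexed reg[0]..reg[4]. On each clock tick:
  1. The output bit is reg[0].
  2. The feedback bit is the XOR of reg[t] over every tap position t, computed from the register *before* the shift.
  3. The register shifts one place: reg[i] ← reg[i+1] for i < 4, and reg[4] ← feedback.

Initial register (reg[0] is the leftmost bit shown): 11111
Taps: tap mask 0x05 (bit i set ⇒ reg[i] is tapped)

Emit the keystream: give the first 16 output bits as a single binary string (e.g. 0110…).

1111100011011101

tick  register→output (feedback)
  0  11111→1 (0)
  1  11110→1 (0)
  2  11100→1 (0)
  3  11000→1 (1)
  4  10001→1 (1)
  5  00011→0 (0)
  6  00110→0 (1)
  7  01101→0 (1)
  8  11011→1 (1)
  9  10111→1 (0)
 10  01110→0 (1)
 11  11101→1 (0)
 12  11010→1 (1)
 13  10101→1 (0)
 14  01010→0 (0)
 15  10100→1 (0)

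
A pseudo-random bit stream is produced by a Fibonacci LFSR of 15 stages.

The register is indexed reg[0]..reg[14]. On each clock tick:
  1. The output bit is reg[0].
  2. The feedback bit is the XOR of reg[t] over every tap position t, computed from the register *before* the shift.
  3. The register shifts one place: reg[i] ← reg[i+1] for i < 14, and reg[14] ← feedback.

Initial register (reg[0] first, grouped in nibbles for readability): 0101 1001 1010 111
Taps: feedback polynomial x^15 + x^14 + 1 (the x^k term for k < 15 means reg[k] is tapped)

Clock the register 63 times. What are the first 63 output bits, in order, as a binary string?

010110011010111100100010011010111000011101100101111101001000110

k : reg_k → out_k, fb_k
0: 010110011010111 → 0, fb=1
1: 101100110101111 → 1, fb=0
2: 011001101011110 → 0, fb=0
3: 110011010111100 → 1, fb=1
4: 100110101111001 → 1, fb=0
5: 001101011110010 → 0, fb=0
6: 011010111100100 → 0, fb=0
7: 110101111001000 → 1, fb=1
8: 101011110010001 → 1, fb=0
9: 010111100100010 → 0, fb=0
10: 101111001000100 → 1, fb=1
11: 011110010001001 → 0, fb=1
12: 111100100010011 → 1, fb=0
13: 111001000100110 → 1, fb=1
14: 110010001001101 → 1, fb=0
15: 100100010011010 → 1, fb=1
16: 001000100110101 → 0, fb=1
17: 010001001101011 → 0, fb=1
18: 100010011010111 → 1, fb=0
19: 000100110101110 → 0, fb=0
20: 001001101011100 → 0, fb=0
21: 010011010111000 → 0, fb=0
22: 100110101110000 → 1, fb=1
23: 001101011100001 → 0, fb=1
24: 011010111000011 → 0, fb=1
25: 110101110000111 → 1, fb=0
26: 101011100001110 → 1, fb=1
27: 010111000011101 → 0, fb=1
28: 101110000111011 → 1, fb=0
29: 011100001110110 → 0, fb=0
30: 111000011101100 → 1, fb=1
31: 110000111011001 → 1, fb=0
32: 100001110110010 → 1, fb=1
33: 000011101100101 → 0, fb=1
34: 000111011001011 → 0, fb=1
35: 001110110010111 → 0, fb=1
36: 011101100101111 → 0, fb=1
37: 111011001011111 → 1, fb=0
38: 110110010111110 → 1, fb=1
39: 101100101111101 → 1, fb=0
40: 011001011111010 → 0, fb=0
41: 110010111110100 → 1, fb=1
42: 100101111101001 → 1, fb=0
43: 001011111010010 → 0, fb=0
44: 010111110100100 → 0, fb=0
45: 101111101001000 → 1, fb=1
46: 011111010010001 → 0, fb=1
47: 111110100100011 → 1, fb=0
48: 111101001000110 → 1, fb=1
49: 111010010001101 → 1, fb=0
50: 110100100011010 → 1, fb=1
51: 101001000110101 → 1, fb=0
52: 010010001101010 → 0, fb=0
53: 100100011010100 → 1, fb=1
54: 001000110101001 → 0, fb=1
55: 010001101010011 → 0, fb=1
56: 100011010100111 → 1, fb=0
57: 000110101001110 → 0, fb=0
58: 001101010011100 → 0, fb=0
59: 011010100111000 → 0, fb=0
60: 110101001110000 → 1, fb=1
61: 101010011100001 → 1, fb=0
62: 010100111000010 → 0, fb=0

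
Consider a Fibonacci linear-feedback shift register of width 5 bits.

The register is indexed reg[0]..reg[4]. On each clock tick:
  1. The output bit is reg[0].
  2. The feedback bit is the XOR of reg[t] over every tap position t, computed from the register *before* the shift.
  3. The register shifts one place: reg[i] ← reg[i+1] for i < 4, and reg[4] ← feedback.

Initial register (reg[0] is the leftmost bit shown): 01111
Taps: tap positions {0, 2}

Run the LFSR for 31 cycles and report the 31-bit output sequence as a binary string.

step | reg (before) | out | fb
   0 | 01111 | 0 | 1
   1 | 11111 | 1 | 0
   2 | 11110 | 1 | 0
   3 | 11100 | 1 | 0
   4 | 11000 | 1 | 1
   5 | 10001 | 1 | 1
   6 | 00011 | 0 | 0
   7 | 00110 | 0 | 1
   8 | 01101 | 0 | 1
   9 | 11011 | 1 | 1
  10 | 10111 | 1 | 0
  11 | 01110 | 0 | 1
  12 | 11101 | 1 | 0
  13 | 11010 | 1 | 1
  14 | 10101 | 1 | 0
  15 | 01010 | 0 | 0
  16 | 10100 | 1 | 0
  17 | 01000 | 0 | 0
  18 | 10000 | 1 | 1
  19 | 00001 | 0 | 0
  20 | 00010 | 0 | 0
  21 | 00100 | 0 | 1
  22 | 01001 | 0 | 0
  23 | 10010 | 1 | 1
  24 | 00101 | 0 | 1
  25 | 01011 | 0 | 0
  26 | 10110 | 1 | 0
  27 | 01100 | 0 | 1
  28 | 11001 | 1 | 1
  29 | 10011 | 1 | 1
  30 | 00111 | 0 | 1

0111110001101110101000010010110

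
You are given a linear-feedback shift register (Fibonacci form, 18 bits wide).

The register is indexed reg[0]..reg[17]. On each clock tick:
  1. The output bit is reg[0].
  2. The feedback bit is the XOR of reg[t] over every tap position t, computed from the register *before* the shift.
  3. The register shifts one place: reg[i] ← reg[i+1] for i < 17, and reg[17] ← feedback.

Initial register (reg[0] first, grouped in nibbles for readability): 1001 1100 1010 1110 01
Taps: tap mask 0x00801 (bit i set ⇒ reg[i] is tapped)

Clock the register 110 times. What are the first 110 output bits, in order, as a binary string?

k : reg_k → out_k, fb_k
0: 100111001010111001 → 1, fb=1
1: 001110010101110011 → 0, fb=1
2: 011100101011100111 → 0, fb=1
3: 111001010111001111 → 1, fb=0
4: 110010101110011110 → 1, fb=1
5: 100101011100111101 → 1, fb=1
6: 001010111001111011 → 0, fb=1
7: 010101110011110111 → 0, fb=1
8: 101011100111101111 → 1, fb=0
9: 010111001111011110 → 0, fb=1
10: 101110011110111101 → 1, fb=1
11: 011100111101111011 → 0, fb=1
12: 111001111011110111 → 1, fb=0
13: 110011110111101110 → 1, fb=0
14: 100111101111011100 → 1, fb=0
15: 001111011110111000 → 0, fb=0
16: 011110111101110000 → 0, fb=1
17: 111101111011100001 → 1, fb=0
18: 111011110111000010 → 1, fb=0
19: 110111101110000100 → 1, fb=1
20: 101111011100001001 → 1, fb=1
21: 011110111000010011 → 0, fb=0
22: 111101110000100110 → 1, fb=1
23: 111011100001001101 → 1, fb=0
24: 110111000010011010 → 1, fb=1
25: 101110000100110101 → 1, fb=1
26: 011100001001101011 → 0, fb=1
27: 111000010011010111 → 1, fb=0
28: 110000100110101110 → 1, fb=1
29: 100001001101011101 → 1, fb=0
30: 000010011010111010 → 0, fb=0
31: 000100110101110100 → 0, fb=1
32: 001001101011101001 → 0, fb=1
33: 010011010111010011 → 0, fb=1
34: 100110101110100111 → 1, fb=1
35: 001101011101001111 → 0, fb=1
36: 011010111010011111 → 0, fb=0
37: 110101110100111110 → 1, fb=1
38: 101011101001111101 → 1, fb=0
39: 010111010011111010 → 0, fb=1
40: 101110100111110101 → 1, fb=0
41: 011101001111101010 → 0, fb=1
42: 111010011111010101 → 1, fb=0
43: 110100111110101010 → 1, fb=1
44: 101001111101010101 → 1, fb=0
45: 010011111010101010 → 0, fb=0
46: 100111110101010100 → 1, fb=0
47: 001111101010101000 → 0, fb=0
48: 011111010101010000 → 0, fb=1
49: 111110101010100001 → 1, fb=1
50: 111101010101000011 → 1, fb=0
51: 111010101010000110 → 1, fb=1
52: 110101010100001101 → 1, fb=1
53: 101010101000011011 → 1, fb=1
54: 010101010000110111 → 0, fb=0
55: 101010100001101110 → 1, fb=0
56: 010101000011011100 → 0, fb=1
57: 101010000110111001 → 1, fb=1
58: 010100001101110011 → 0, fb=1
59: 101000011011100111 → 1, fb=0
60: 010000110111001110 → 0, fb=1
61: 100001101110011101 → 1, fb=1
62: 000011011100111011 → 0, fb=0
63: 000110111001110110 → 0, fb=1
64: 001101110011101101 → 0, fb=1
65: 011011100111011011 → 0, fb=1
66: 110111001110110111 → 1, fb=1
67: 101110011101101111 → 1, fb=0
68: 011100111011011110 → 0, fb=1
69: 111001110110111101 → 1, fb=1
70: 110011101101111011 → 1, fb=0
71: 100111011011110110 → 1, fb=0
72: 001110110111101100 → 0, fb=1
73: 011101101111011001 → 0, fb=1
74: 111011011110110011 → 1, fb=1
75: 110110111101100111 → 1, fb=0
76: 101101111011001110 → 1, fb=0
77: 011011110110011100 → 0, fb=0
78: 110111101100111000 → 1, fb=1
79: 101111011001110001 → 1, fb=0
80: 011110110011100010 → 0, fb=1
81: 111101100111000101 → 1, fb=0
82: 111011001110001010 → 1, fb=1
83: 110110011100010101 → 1, fb=1
84: 101100111000101011 → 1, fb=1
85: 011001110001010111 → 0, fb=1
86: 110011100010101111 → 1, fb=1
87: 100111000101011111 → 1, fb=0
88: 001110001010111110 → 0, fb=0
89: 011100010101111100 → 0, fb=1
90: 111000101011111001 → 1, fb=0
91: 110001010111110010 → 1, fb=0
92: 100010101111100100 → 1, fb=0
93: 000101011111001000 → 0, fb=1
94: 001010111110010001 → 0, fb=0
95: 010101111100100010 → 0, fb=0
96: 101011111001000100 → 1, fb=0
97: 010111110010001000 → 0, fb=0
98: 101111100100010000 → 1, fb=1
99: 011111001000100001 → 0, fb=0
100: 111110010001000010 → 1, fb=0
101: 111100100010000100 → 1, fb=1
102: 111001000100001001 → 1, fb=1
103: 110010001000010011 → 1, fb=1
104: 100100010000100111 → 1, fb=1
105: 001000100001001111 → 0, fb=1
106: 010001000010011111 → 0, fb=0
107: 100010000100111110 → 1, fb=1
108: 000100001001111101 → 0, fb=1
109: 001000010011111011 → 0, fb=1

10011100101011100111101111011100001001101011101001111101010101000011011100111011011110110011100010101111100100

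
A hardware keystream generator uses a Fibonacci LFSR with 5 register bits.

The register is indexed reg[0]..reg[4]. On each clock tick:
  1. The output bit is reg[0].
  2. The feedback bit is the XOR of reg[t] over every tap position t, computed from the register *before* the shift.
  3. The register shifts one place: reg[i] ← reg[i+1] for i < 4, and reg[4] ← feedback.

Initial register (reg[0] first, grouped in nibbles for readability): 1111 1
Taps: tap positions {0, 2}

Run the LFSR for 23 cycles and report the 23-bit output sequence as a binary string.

11111000110111010100001

k : reg_k → out_k, fb_k
0: 11111 → 1, fb=0
1: 11110 → 1, fb=0
2: 11100 → 1, fb=0
3: 11000 → 1, fb=1
4: 10001 → 1, fb=1
5: 00011 → 0, fb=0
6: 00110 → 0, fb=1
7: 01101 → 0, fb=1
8: 11011 → 1, fb=1
9: 10111 → 1, fb=0
10: 01110 → 0, fb=1
11: 11101 → 1, fb=0
12: 11010 → 1, fb=1
13: 10101 → 1, fb=0
14: 01010 → 0, fb=0
15: 10100 → 1, fb=0
16: 01000 → 0, fb=0
17: 10000 → 1, fb=1
18: 00001 → 0, fb=0
19: 00010 → 0, fb=0
20: 00100 → 0, fb=1
21: 01001 → 0, fb=0
22: 10010 → 1, fb=1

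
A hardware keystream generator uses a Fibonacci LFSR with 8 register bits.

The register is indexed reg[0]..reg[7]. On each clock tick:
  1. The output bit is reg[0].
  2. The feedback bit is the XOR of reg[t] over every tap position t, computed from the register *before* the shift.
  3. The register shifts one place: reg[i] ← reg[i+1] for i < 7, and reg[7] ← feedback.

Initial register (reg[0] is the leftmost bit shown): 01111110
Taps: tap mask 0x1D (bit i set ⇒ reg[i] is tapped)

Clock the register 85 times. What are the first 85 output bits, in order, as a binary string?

0111111010011001101010001100000111010101011111001010000100111111110000101111000110100

k : reg_k → out_k, fb_k
0: 01111110 → 0, fb=1
1: 11111101 → 1, fb=0
2: 11111010 → 1, fb=0
3: 11110100 → 1, fb=1
4: 11101001 → 1, fb=1
5: 11010011 → 1, fb=0
6: 10100110 → 1, fb=0
7: 01001100 → 0, fb=1
8: 10011001 → 1, fb=1
9: 00110011 → 0, fb=0
10: 01100110 → 0, fb=1
11: 11001101 → 1, fb=0
12: 10011010 → 1, fb=1
13: 00110101 → 0, fb=0
14: 01101010 → 0, fb=0
15: 11010100 → 1, fb=0
16: 10101000 → 1, fb=1
17: 01010001 → 0, fb=1
18: 10100011 → 1, fb=0
19: 01000110 → 0, fb=0
20: 10001100 → 1, fb=0
21: 00011000 → 0, fb=0
22: 00110000 → 0, fb=0
23: 01100000 → 0, fb=1
24: 11000001 → 1, fb=1
25: 10000011 → 1, fb=1
26: 00000111 → 0, fb=0
27: 00001110 → 0, fb=1
28: 00011101 → 0, fb=0
29: 00111010 → 0, fb=1
30: 01110101 → 0, fb=0
31: 11101010 → 1, fb=1
32: 11010101 → 1, fb=0
33: 10101010 → 1, fb=1
34: 01010101 → 0, fb=1
35: 10101011 → 1, fb=1
36: 01010111 → 0, fb=1
37: 10101111 → 1, fb=1
38: 01011111 → 0, fb=0
39: 10111110 → 1, fb=0
40: 01111100 → 0, fb=1
41: 11111001 → 1, fb=0
42: 11110010 → 1, fb=1
43: 11100101 → 1, fb=0
44: 11001010 → 1, fb=0
45: 10010100 → 1, fb=0
46: 00101000 → 0, fb=0
47: 01010000 → 0, fb=1
48: 10100001 → 1, fb=0
49: 01000010 → 0, fb=0
50: 10000100 → 1, fb=1
51: 00001001 → 0, fb=1
52: 00010011 → 0, fb=1
53: 00100111 → 0, fb=1
54: 01001111 → 0, fb=1
55: 10011111 → 1, fb=1
56: 00111111 → 0, fb=1
57: 01111111 → 0, fb=1
58: 11111111 → 1, fb=0
59: 11111110 → 1, fb=0
60: 11111100 → 1, fb=0
61: 11111000 → 1, fb=0
62: 11110000 → 1, fb=1
63: 11100001 → 1, fb=0
64: 11000010 → 1, fb=1
65: 10000101 → 1, fb=1
66: 00001011 → 0, fb=1
67: 00010111 → 0, fb=1
68: 00101111 → 0, fb=0
69: 01011110 → 0, fb=0
70: 10111100 → 1, fb=0
71: 01111000 → 0, fb=1
72: 11110001 → 1, fb=1
73: 11100011 → 1, fb=0
74: 11000110 → 1, fb=1
75: 10001101 → 1, fb=0
76: 00011010 → 0, fb=0
77: 00110100 → 0, fb=0
78: 01101000 → 0, fb=0
79: 11010000 → 1, fb=0
80: 10100000 → 1, fb=0
81: 01000000 → 0, fb=0
82: 10000000 → 1, fb=1
83: 00000001 → 0, fb=0
84: 00000010 → 0, fb=0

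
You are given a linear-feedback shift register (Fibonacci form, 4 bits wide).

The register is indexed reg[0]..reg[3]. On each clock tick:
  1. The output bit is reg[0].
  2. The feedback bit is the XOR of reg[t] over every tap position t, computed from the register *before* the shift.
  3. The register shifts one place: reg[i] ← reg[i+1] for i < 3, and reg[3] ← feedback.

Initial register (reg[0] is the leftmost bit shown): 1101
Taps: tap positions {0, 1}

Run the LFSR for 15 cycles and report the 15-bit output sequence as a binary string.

tick  register→output (feedback)
  0  1101→1 (0)
  1  1010→1 (1)
  2  0101→0 (1)
  3  1011→1 (1)
  4  0111→0 (1)
  5  1111→1 (0)
  6  1110→1 (0)
  7  1100→1 (0)
  8  1000→1 (1)
  9  0001→0 (0)
 10  0010→0 (0)
 11  0100→0 (1)
 12  1001→1 (1)
 13  0011→0 (0)
 14  0110→0 (1)

110101111000100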